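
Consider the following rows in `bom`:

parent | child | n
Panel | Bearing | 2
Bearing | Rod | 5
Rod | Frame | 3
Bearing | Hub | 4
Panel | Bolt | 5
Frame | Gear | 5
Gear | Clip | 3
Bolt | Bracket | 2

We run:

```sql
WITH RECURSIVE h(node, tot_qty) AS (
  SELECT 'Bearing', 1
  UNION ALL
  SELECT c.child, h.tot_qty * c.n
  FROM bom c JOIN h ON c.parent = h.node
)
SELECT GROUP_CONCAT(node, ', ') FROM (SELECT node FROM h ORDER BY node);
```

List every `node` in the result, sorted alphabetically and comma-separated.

Base: (Bearing, tot_qty=1).
Iteration 1: components of {Bearing} -> Hub = 1*4 = 4, Rod = 1*5 = 5.
Iteration 2: components of {Hub,Rod} -> Frame = 5*3 = 15.
Iteration 3: components of {Frame} -> Gear = 15*5 = 75.
Iteration 4: components of {Gear} -> Clip = 75*3 = 225.
Iteration 5: no further components; recursion stops.

Bearing, Clip, Frame, Gear, Hub, Rod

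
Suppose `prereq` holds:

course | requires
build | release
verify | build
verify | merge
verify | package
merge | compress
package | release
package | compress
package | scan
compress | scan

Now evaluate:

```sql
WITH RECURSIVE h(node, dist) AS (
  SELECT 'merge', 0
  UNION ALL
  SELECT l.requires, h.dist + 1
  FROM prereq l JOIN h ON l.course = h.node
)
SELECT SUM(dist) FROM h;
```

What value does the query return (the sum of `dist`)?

3

Base: (merge, dist=0).
Iteration 1: edges from {merge} -> (compress, dist=1).
Iteration 2: edges from {compress} -> (scan, dist=2).
Iteration 3: no outgoing edges from {scan}; recursion stops.
SUM(dist) = 0 + 1 + 2 = 3.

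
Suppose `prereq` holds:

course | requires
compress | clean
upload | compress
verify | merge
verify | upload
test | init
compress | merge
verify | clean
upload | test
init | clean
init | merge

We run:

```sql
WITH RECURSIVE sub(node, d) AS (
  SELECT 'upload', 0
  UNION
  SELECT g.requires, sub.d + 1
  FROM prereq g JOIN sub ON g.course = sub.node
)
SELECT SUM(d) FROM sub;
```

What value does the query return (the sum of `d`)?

Base: (upload, d=0).
Iteration 1: edges from {upload} -> (compress, d=1), (test, d=1).
Iteration 2: edges from {compress,test} -> (clean, d=2), (init, d=2), (merge, d=2).
Iteration 3: edges from {clean,init,merge} -> (clean, d=3), (merge, d=3).
Iteration 4: no outgoing edges from {clean,merge}; recursion stops.
SUM(d) = 0 + 1 + 1 + 2 + 2 + 2 + 3 + 3 = 14.

14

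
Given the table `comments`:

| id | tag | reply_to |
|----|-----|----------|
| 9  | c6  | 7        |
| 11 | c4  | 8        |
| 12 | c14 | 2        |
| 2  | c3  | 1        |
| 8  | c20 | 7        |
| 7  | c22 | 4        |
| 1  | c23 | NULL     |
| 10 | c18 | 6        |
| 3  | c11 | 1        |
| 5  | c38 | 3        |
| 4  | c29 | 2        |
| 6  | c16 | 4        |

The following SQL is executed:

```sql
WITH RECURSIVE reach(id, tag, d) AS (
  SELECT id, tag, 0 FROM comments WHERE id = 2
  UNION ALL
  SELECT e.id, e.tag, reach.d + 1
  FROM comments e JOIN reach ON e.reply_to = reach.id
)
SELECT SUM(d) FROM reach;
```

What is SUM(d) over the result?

19

Base: id=2 (c3) at d 0.
Iteration 1: rows with reply_to in {2} -> c29 (id 4, d 1), c14 (id 12, d 1).
Iteration 2: rows with reply_to in {4,12} -> c16 (id 6, d 2), c22 (id 7, d 2).
Iteration 3: rows with reply_to in {6,7} -> c20 (id 8, d 3), c6 (id 9, d 3), c18 (id 10, d 3).
Iteration 4: rows with reply_to in {8,9,10} -> c4 (id 11, d 4).
Iteration 5: no rows with reply_to in {11}; recursion stops.
SUM(d) = 0 + 1 + 1 + 2 + 2 + 3 + 3 + 3 + 4 = 19.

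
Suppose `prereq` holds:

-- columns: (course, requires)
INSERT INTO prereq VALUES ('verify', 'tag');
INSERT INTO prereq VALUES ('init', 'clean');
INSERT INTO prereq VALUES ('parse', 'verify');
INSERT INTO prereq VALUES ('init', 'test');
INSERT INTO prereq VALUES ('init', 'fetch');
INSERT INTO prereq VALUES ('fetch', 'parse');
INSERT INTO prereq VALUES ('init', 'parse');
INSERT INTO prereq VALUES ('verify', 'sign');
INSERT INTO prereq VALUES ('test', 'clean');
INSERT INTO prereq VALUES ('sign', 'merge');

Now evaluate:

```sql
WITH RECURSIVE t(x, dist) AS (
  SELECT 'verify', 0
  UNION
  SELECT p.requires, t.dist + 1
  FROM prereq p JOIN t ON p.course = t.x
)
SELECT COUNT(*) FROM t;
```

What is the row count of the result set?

Base: (verify, dist=0).
Iteration 1: edges from {verify} -> (sign, dist=1), (tag, dist=1).
Iteration 2: edges from {sign,tag} -> (merge, dist=2).
Iteration 3: no outgoing edges from {merge}; recursion stops.
Total rows emitted: 4.

4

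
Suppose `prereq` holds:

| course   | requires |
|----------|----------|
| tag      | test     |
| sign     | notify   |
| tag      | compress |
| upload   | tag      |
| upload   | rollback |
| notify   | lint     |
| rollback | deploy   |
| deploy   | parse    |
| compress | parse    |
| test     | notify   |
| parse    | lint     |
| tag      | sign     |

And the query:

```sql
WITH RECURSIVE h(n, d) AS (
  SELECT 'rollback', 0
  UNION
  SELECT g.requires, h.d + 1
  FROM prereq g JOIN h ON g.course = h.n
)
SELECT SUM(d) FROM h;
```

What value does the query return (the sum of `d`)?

6

Base: (rollback, d=0).
Iteration 1: edges from {rollback} -> (deploy, d=1).
Iteration 2: edges from {deploy} -> (parse, d=2).
Iteration 3: edges from {parse} -> (lint, d=3).
Iteration 4: no outgoing edges from {lint}; recursion stops.
SUM(d) = 0 + 1 + 2 + 3 = 6.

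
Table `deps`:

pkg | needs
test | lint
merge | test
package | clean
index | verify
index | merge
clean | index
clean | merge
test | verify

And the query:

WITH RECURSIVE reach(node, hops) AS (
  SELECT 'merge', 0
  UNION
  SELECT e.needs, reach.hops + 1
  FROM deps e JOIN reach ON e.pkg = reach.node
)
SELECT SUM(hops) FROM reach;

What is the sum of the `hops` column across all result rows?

Base: (merge, hops=0).
Iteration 1: edges from {merge} -> (test, hops=1).
Iteration 2: edges from {test} -> (lint, hops=2), (verify, hops=2).
Iteration 3: no outgoing edges from {lint,verify}; recursion stops.
SUM(hops) = 0 + 1 + 2 + 2 = 5.

5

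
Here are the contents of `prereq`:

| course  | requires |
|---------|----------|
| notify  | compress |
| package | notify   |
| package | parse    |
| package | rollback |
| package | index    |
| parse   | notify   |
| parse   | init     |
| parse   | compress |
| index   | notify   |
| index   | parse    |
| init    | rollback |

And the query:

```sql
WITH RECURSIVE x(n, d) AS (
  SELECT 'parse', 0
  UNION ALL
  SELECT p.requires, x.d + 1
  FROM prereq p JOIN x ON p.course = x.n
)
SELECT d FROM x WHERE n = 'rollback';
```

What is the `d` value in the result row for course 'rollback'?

Base: (parse, d=0).
Iteration 1: edges from {parse} -> (compress, d=1), (init, d=1), (notify, d=1).
Iteration 2: edges from {compress,init,notify} -> (compress, d=2), (rollback, d=2).
Iteration 3: no outgoing edges from {compress,rollback}; recursion stops.

2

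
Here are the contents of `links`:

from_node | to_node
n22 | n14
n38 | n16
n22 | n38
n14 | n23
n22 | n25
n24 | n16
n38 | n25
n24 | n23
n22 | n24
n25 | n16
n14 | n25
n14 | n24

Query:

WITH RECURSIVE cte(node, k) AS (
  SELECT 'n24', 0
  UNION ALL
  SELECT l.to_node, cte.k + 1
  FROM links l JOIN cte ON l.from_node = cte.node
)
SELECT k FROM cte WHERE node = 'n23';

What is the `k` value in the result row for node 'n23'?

1

Base: (n24, k=0).
Iteration 1: edges from {n24} -> (n16, k=1), (n23, k=1).
Iteration 2: no outgoing edges from {n16,n23}; recursion stops.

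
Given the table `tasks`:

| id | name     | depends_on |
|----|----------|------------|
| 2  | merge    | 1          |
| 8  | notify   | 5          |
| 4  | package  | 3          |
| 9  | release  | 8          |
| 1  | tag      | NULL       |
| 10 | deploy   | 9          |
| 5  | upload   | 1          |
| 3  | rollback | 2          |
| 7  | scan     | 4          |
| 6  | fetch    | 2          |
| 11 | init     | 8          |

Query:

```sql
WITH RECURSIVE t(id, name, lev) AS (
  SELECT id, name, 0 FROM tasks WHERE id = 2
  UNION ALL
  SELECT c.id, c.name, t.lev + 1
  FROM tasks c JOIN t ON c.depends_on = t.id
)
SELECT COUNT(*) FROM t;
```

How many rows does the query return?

Base: id=2 (merge) at lev 0.
Iteration 1: rows with depends_on in {2} -> rollback (id 3, lev 1), fetch (id 6, lev 1).
Iteration 2: rows with depends_on in {3,6} -> package (id 4, lev 2).
Iteration 3: rows with depends_on in {4} -> scan (id 7, lev 3).
Iteration 4: no rows with depends_on in {7}; recursion stops.
Total rows emitted: 5.

5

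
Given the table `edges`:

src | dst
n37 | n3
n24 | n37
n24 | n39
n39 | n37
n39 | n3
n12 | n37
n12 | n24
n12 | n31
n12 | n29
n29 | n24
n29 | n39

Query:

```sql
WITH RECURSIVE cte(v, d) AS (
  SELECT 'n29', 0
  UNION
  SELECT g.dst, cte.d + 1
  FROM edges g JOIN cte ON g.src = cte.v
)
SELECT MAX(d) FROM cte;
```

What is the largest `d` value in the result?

4

Base: (n29, d=0).
Iteration 1: edges from {n29} -> (n24, d=1), (n39, d=1).
Iteration 2: edges from {n24,n39} -> (n3, d=2), (n37, d=2), (n39, d=2). [UNION drops 1 duplicate row(s)]
Iteration 3: edges from {n3,n37,n39} -> (n3, d=3), (n37, d=3). [UNION drops 1 duplicate row(s)]
Iteration 4: edges from {n3,n37} -> (n3, d=4).
Iteration 5: no outgoing edges from {n3}; recursion stops.
d values: 0, 1, 1, 2, 2, 2, 3, 3, 4; the maximum is 4.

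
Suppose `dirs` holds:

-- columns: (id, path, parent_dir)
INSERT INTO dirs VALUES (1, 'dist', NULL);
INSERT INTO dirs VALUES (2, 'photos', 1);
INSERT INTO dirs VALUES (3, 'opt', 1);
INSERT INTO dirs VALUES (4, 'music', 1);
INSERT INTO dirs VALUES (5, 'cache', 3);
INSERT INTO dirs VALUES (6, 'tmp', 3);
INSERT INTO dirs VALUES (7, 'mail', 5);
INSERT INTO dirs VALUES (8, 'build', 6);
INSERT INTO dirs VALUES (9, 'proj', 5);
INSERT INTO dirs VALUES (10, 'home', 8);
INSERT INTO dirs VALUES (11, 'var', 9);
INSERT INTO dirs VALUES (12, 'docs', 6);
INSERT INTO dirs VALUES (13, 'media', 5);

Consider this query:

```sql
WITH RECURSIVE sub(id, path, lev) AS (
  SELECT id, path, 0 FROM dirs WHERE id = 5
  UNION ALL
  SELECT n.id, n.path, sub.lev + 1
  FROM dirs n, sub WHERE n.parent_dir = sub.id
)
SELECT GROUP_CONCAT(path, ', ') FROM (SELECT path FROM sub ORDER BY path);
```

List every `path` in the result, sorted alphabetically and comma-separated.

cache, mail, media, proj, var

Base: id=5 (cache) at lev 0.
Iteration 1: rows with parent_dir in {5} -> mail (id 7, lev 1), proj (id 9, lev 1), media (id 13, lev 1).
Iteration 2: rows with parent_dir in {7,9,13} -> var (id 11, lev 2).
Iteration 3: no rows with parent_dir in {11}; recursion stops.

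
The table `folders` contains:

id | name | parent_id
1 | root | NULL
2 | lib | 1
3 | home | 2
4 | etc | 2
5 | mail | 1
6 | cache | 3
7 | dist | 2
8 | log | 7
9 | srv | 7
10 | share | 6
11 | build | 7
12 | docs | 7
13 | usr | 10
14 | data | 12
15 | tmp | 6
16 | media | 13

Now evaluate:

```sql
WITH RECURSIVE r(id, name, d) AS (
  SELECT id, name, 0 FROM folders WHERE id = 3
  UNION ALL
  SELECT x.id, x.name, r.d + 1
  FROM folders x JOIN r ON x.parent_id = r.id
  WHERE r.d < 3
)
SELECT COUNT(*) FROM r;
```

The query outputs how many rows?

Base: id=3 (home) at d 0.
Iteration 1: rows with parent_id in {3} -> cache (id 6, d 1).
Iteration 2: rows with parent_id in {6} -> share (id 10, d 2), tmp (id 15, d 2).
Iteration 3: rows with parent_id in {10,15} -> usr (id 13, d 3).
Iteration 4: d < 3 fails for all current rows; recursion stops.
Total rows emitted: 5.

5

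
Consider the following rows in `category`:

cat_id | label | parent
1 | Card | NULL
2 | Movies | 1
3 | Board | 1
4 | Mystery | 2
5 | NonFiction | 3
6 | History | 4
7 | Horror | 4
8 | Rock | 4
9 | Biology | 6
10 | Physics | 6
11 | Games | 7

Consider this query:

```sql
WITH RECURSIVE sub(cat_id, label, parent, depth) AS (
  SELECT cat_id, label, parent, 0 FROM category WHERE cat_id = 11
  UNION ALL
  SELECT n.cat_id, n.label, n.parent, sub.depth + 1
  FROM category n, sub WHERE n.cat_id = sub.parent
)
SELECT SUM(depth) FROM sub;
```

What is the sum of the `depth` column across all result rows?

Base: cat_id=11 (Games), parent=7, depth 0.
Iteration 1: join on cat_id=7 -> Horror (id 7, parent=4, depth 1).
Iteration 2: join on cat_id=4 -> Mystery (id 4, parent=2, depth 2).
Iteration 3: join on cat_id=2 -> Movies (id 2, parent=1, depth 3).
Iteration 4: join on cat_id=1 -> Card (id 1, parent=NULL, depth 4).
Iteration 5: parent is NULL; no match; recursion stops.
SUM(depth) = 0 + 1 + 2 + 3 + 4 = 10.

10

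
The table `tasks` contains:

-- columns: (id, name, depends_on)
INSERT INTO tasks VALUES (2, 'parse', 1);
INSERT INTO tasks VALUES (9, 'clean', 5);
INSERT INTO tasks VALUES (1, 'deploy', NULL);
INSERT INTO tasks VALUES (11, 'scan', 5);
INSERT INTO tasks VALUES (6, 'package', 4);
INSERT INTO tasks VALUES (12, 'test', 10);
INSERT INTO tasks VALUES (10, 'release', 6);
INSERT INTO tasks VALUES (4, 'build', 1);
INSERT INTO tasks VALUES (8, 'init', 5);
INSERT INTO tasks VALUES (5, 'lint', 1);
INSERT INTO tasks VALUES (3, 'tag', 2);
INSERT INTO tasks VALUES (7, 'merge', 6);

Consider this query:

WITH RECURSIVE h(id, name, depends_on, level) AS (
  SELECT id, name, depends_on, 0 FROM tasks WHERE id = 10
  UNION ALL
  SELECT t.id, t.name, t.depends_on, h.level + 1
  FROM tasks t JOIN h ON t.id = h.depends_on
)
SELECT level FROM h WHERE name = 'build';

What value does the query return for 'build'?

2

Base: id=10 (release), depends_on=6, level 0.
Iteration 1: join on id=6 -> package (id 6, depends_on=4, level 1).
Iteration 2: join on id=4 -> build (id 4, depends_on=1, level 2).
Iteration 3: join on id=1 -> deploy (id 1, depends_on=NULL, level 3).
Iteration 4: depends_on is NULL; no match; recursion stops.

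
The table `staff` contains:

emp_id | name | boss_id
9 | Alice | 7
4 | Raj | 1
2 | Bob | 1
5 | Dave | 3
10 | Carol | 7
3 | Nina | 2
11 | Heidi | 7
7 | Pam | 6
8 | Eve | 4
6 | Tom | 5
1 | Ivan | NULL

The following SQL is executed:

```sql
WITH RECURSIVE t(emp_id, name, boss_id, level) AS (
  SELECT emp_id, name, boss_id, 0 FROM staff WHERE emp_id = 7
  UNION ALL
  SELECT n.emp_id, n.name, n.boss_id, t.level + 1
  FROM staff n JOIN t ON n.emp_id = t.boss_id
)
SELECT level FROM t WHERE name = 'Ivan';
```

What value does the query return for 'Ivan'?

Base: emp_id=7 (Pam), boss_id=6, level 0.
Iteration 1: join on emp_id=6 -> Tom (id 6, boss_id=5, level 1).
Iteration 2: join on emp_id=5 -> Dave (id 5, boss_id=3, level 2).
Iteration 3: join on emp_id=3 -> Nina (id 3, boss_id=2, level 3).
Iteration 4: join on emp_id=2 -> Bob (id 2, boss_id=1, level 4).
Iteration 5: join on emp_id=1 -> Ivan (id 1, boss_id=NULL, level 5).
Iteration 6: boss_id is NULL; no match; recursion stops.

5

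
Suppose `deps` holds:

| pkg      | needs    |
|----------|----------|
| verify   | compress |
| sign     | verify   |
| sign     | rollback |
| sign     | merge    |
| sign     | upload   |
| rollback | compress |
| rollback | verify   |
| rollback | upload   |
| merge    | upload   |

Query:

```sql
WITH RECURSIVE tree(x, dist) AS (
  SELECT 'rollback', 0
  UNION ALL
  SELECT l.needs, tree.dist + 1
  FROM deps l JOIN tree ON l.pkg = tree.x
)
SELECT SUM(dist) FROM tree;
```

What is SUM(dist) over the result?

5

Base: (rollback, dist=0).
Iteration 1: edges from {rollback} -> (compress, dist=1), (upload, dist=1), (verify, dist=1).
Iteration 2: edges from {compress,upload,verify} -> (compress, dist=2).
Iteration 3: no outgoing edges from {compress}; recursion stops.
SUM(dist) = 0 + 1 + 1 + 1 + 2 = 5.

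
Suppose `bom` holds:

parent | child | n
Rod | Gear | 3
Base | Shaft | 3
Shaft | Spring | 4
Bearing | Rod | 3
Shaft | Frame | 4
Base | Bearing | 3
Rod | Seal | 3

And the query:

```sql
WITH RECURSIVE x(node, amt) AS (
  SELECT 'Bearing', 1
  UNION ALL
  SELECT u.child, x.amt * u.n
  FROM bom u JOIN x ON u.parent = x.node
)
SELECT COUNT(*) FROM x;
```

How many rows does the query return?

4

Base: (Bearing, amt=1).
Iteration 1: components of {Bearing} -> Rod = 1*3 = 3.
Iteration 2: components of {Rod} -> Gear = 3*3 = 9, Seal = 3*3 = 9.
Iteration 3: no further components; recursion stops.
Total rows emitted: 4.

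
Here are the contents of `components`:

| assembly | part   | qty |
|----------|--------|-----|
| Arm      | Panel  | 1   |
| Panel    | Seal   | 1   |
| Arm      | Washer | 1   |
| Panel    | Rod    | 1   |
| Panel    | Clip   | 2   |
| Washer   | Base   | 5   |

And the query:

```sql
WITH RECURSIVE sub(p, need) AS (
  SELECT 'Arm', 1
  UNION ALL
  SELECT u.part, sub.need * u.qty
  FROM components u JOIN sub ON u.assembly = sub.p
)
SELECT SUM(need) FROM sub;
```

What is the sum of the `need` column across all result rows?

Base: (Arm, need=1).
Iteration 1: components of {Arm} -> Panel = 1*1 = 1, Washer = 1*1 = 1.
Iteration 2: components of {Panel,Washer} -> Base = 1*5 = 5, Clip = 1*2 = 2, Rod = 1*1 = 1, Seal = 1*1 = 1.
Iteration 3: no further components; recursion stops.
SUM(need) = 1 + 1 + 1 + 1 + 1 + 2 + 5 = 12.

12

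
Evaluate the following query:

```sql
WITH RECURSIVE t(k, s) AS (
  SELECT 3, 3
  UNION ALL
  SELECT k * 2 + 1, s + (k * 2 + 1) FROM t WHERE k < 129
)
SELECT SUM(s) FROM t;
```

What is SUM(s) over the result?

960

Base: k=3, s=3.
Iteration 1: 3 < 129 holds -> k = 3 * 2 + 1 = 7, s = 3 + 7 = 10.
Iteration 2: 7 < 129 holds -> k = 7 * 2 + 1 = 15, s = 10 + 15 = 25.
Iteration 3: 15 < 129 holds -> k = 15 * 2 + 1 = 31, s = 25 + 31 = 56.
Iteration 4: 31 < 129 holds -> k = 31 * 2 + 1 = 63, s = 56 + 63 = 119.
Iteration 5: 63 < 129 holds -> k = 63 * 2 + 1 = 127, s = 119 + 127 = 246.
Iteration 6: 127 < 129 holds -> k = 127 * 2 + 1 = 255, s = 246 + 255 = 501.
Iteration 7: 255 < 129 fails; recursion stops.
SUM(s) = 3 + 10 + 25 + 56 + 119 + 246 + 501 = 960.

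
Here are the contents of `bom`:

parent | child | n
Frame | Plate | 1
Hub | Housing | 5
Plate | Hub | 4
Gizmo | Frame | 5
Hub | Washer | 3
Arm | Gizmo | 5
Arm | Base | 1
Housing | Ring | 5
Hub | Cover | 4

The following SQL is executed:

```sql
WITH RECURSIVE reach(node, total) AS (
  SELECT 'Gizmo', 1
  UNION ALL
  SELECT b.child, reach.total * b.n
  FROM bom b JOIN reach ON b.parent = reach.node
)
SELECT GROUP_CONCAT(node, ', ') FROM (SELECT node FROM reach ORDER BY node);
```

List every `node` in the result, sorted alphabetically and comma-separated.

Base: (Gizmo, total=1).
Iteration 1: components of {Gizmo} -> Frame = 1*5 = 5.
Iteration 2: components of {Frame} -> Plate = 5*1 = 5.
Iteration 3: components of {Plate} -> Hub = 5*4 = 20.
Iteration 4: components of {Hub} -> Cover = 20*4 = 80, Housing = 20*5 = 100, Washer = 20*3 = 60.
Iteration 5: components of {Cover,Housing,Washer} -> Ring = 100*5 = 500.
Iteration 6: no further components; recursion stops.

Cover, Frame, Gizmo, Housing, Hub, Plate, Ring, Washer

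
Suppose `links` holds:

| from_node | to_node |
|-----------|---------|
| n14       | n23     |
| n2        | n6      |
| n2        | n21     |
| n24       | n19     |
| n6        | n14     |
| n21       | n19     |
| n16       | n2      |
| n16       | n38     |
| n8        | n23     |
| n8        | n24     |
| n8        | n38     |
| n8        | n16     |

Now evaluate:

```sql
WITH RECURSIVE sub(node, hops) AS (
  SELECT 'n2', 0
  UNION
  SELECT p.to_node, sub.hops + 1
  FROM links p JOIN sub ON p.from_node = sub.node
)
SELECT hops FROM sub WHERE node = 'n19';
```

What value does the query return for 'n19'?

Base: (n2, hops=0).
Iteration 1: edges from {n2} -> (n21, hops=1), (n6, hops=1).
Iteration 2: edges from {n21,n6} -> (n14, hops=2), (n19, hops=2).
Iteration 3: edges from {n14,n19} -> (n23, hops=3).
Iteration 4: no outgoing edges from {n23}; recursion stops.

2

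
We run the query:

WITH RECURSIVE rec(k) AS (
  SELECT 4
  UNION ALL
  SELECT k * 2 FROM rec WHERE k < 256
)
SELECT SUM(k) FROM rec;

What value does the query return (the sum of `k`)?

Base: k=4.
Iteration 1: 4 < 256 holds -> k = 4 * 2 = 8.
Iteration 2: 8 < 256 holds -> k = 8 * 2 = 16.
Iteration 3: 16 < 256 holds -> k = 16 * 2 = 32.
Iteration 4: 32 < 256 holds -> k = 32 * 2 = 64.
Iteration 5: 64 < 256 holds -> k = 64 * 2 = 128.
Iteration 6: 128 < 256 holds -> k = 128 * 2 = 256.
Iteration 7: 256 < 256 fails; recursion stops.
SUM(k) = 4 + 8 + 16 + 32 + 64 + 128 + 256 = 508.

508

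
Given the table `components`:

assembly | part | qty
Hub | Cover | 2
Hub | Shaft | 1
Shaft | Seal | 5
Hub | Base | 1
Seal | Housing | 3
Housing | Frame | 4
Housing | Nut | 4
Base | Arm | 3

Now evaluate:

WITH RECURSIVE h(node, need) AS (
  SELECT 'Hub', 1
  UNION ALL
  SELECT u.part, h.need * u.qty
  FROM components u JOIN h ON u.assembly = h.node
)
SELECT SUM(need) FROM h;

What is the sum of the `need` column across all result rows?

Base: (Hub, need=1).
Iteration 1: components of {Hub} -> Base = 1*1 = 1, Cover = 1*2 = 2, Shaft = 1*1 = 1.
Iteration 2: components of {Base,Cover,Shaft} -> Arm = 1*3 = 3, Seal = 1*5 = 5.
Iteration 3: components of {Arm,Seal} -> Housing = 5*3 = 15.
Iteration 4: components of {Housing} -> Frame = 15*4 = 60, Nut = 15*4 = 60.
Iteration 5: no further components; recursion stops.
SUM(need) = 1 + 2 + 1 + 1 + 5 + 3 + 15 + 60 + 60 = 148.

148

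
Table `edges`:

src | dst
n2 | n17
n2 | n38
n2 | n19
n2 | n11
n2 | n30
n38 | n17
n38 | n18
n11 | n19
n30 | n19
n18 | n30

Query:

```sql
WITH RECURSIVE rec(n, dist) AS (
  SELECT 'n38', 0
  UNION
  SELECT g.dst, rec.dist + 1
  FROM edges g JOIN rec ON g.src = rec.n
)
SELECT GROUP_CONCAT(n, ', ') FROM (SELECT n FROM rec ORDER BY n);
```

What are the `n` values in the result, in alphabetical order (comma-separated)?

n17, n18, n19, n30, n38

Base: (n38, dist=0).
Iteration 1: edges from {n38} -> (n17, dist=1), (n18, dist=1).
Iteration 2: edges from {n17,n18} -> (n30, dist=2).
Iteration 3: edges from {n30} -> (n19, dist=3).
Iteration 4: no outgoing edges from {n19}; recursion stops.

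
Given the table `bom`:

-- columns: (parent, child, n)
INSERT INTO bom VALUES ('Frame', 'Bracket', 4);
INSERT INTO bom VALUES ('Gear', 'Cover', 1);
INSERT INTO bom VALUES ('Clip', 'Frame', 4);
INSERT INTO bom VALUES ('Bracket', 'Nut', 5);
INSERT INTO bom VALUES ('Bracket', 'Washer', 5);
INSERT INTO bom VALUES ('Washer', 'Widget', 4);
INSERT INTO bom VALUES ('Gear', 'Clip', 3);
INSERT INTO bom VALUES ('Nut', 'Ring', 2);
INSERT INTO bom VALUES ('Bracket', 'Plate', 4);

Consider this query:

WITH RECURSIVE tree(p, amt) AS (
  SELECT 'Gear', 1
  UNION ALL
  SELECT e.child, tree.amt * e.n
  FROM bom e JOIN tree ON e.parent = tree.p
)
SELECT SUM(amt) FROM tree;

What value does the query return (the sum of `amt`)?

Base: (Gear, amt=1).
Iteration 1: components of {Gear} -> Clip = 1*3 = 3, Cover = 1*1 = 1.
Iteration 2: components of {Clip,Cover} -> Frame = 3*4 = 12.
Iteration 3: components of {Frame} -> Bracket = 12*4 = 48.
Iteration 4: components of {Bracket} -> Nut = 48*5 = 240, Plate = 48*4 = 192, Washer = 48*5 = 240.
Iteration 5: components of {Nut,Plate,Washer} -> Ring = 240*2 = 480, Widget = 240*4 = 960.
Iteration 6: no further components; recursion stops.
SUM(amt) = 1 + 3 + 1 + 12 + 48 + 240 + 192 + 240 + 960 + 480 = 2177.

2177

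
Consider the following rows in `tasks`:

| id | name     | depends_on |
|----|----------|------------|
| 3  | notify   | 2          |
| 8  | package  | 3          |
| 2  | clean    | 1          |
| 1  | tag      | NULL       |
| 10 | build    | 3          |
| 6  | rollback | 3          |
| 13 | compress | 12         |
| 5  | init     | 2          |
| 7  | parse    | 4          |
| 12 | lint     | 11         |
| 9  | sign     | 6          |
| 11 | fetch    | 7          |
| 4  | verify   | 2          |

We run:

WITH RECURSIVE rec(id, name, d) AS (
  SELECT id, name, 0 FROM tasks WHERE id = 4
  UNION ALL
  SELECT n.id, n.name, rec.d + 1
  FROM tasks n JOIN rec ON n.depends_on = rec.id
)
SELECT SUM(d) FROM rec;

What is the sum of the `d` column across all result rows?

Base: id=4 (verify) at d 0.
Iteration 1: rows with depends_on in {4} -> parse (id 7, d 1).
Iteration 2: rows with depends_on in {7} -> fetch (id 11, d 2).
Iteration 3: rows with depends_on in {11} -> lint (id 12, d 3).
Iteration 4: rows with depends_on in {12} -> compress (id 13, d 4).
Iteration 5: no rows with depends_on in {13}; recursion stops.
SUM(d) = 0 + 1 + 2 + 3 + 4 = 10.

10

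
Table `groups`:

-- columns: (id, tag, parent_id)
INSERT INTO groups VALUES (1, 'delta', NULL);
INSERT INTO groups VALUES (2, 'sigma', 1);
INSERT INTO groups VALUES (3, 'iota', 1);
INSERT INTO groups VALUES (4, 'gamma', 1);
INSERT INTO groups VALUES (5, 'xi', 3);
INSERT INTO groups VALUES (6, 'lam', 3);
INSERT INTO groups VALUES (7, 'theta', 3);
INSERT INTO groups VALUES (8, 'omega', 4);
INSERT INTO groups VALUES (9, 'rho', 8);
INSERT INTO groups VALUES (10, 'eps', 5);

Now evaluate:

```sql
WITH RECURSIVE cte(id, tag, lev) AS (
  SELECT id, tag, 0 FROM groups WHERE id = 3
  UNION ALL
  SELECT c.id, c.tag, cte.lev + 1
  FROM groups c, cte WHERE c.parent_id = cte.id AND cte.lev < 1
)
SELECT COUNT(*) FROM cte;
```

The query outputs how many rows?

4

Base: id=3 (iota) at lev 0.
Iteration 1: rows with parent_id in {3} -> xi (id 5, lev 1), lam (id 6, lev 1), theta (id 7, lev 1).
Iteration 2: lev < 1 fails for all current rows; recursion stops.
Total rows emitted: 4.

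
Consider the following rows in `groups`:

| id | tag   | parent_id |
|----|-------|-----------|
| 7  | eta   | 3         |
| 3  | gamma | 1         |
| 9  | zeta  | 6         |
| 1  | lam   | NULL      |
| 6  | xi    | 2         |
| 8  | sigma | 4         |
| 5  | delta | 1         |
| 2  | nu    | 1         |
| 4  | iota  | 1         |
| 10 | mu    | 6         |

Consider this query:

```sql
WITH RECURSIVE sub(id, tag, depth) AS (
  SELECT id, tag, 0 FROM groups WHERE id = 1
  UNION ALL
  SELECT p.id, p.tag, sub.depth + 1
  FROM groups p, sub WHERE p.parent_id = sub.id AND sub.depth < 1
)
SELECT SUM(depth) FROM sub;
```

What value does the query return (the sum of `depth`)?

4

Base: id=1 (lam) at depth 0.
Iteration 1: rows with parent_id in {1} -> nu (id 2, depth 1), gamma (id 3, depth 1), iota (id 4, depth 1), delta (id 5, depth 1).
Iteration 2: depth < 1 fails for all current rows; recursion stops.
SUM(depth) = 0 + 1 + 1 + 1 + 1 = 4.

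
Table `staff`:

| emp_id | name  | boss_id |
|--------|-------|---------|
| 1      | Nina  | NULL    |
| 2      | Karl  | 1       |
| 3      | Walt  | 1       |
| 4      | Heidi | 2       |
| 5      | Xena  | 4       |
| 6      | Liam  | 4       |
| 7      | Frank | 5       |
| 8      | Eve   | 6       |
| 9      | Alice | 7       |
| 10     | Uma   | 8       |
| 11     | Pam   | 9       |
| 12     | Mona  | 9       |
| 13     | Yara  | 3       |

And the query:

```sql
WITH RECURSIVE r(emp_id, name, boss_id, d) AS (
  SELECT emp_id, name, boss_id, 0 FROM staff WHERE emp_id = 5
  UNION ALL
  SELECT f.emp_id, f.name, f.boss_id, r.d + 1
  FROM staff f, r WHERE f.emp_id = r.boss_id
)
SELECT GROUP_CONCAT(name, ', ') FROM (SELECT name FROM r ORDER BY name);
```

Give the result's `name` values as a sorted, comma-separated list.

Base: emp_id=5 (Xena), boss_id=4, d 0.
Iteration 1: join on emp_id=4 -> Heidi (id 4, boss_id=2, d 1).
Iteration 2: join on emp_id=2 -> Karl (id 2, boss_id=1, d 2).
Iteration 3: join on emp_id=1 -> Nina (id 1, boss_id=NULL, d 3).
Iteration 4: boss_id is NULL; no match; recursion stops.

Heidi, Karl, Nina, Xena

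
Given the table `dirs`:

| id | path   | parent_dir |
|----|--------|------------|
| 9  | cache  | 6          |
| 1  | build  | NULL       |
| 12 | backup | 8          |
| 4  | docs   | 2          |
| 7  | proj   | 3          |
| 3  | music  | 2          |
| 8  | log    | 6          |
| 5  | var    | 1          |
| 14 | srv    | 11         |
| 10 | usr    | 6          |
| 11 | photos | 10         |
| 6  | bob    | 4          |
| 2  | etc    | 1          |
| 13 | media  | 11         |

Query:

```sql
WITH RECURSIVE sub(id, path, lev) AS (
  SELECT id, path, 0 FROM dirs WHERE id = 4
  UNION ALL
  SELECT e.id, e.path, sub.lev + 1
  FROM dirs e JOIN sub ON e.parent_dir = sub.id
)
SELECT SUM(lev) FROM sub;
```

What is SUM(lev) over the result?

21

Base: id=4 (docs) at lev 0.
Iteration 1: rows with parent_dir in {4} -> bob (id 6, lev 1).
Iteration 2: rows with parent_dir in {6} -> log (id 8, lev 2), cache (id 9, lev 2), usr (id 10, lev 2).
Iteration 3: rows with parent_dir in {8,9,10} -> photos (id 11, lev 3), backup (id 12, lev 3).
Iteration 4: rows with parent_dir in {11,12} -> media (id 13, lev 4), srv (id 14, lev 4).
Iteration 5: no rows with parent_dir in {13,14}; recursion stops.
SUM(lev) = 0 + 1 + 2 + 2 + 2 + 3 + 3 + 4 + 4 = 21.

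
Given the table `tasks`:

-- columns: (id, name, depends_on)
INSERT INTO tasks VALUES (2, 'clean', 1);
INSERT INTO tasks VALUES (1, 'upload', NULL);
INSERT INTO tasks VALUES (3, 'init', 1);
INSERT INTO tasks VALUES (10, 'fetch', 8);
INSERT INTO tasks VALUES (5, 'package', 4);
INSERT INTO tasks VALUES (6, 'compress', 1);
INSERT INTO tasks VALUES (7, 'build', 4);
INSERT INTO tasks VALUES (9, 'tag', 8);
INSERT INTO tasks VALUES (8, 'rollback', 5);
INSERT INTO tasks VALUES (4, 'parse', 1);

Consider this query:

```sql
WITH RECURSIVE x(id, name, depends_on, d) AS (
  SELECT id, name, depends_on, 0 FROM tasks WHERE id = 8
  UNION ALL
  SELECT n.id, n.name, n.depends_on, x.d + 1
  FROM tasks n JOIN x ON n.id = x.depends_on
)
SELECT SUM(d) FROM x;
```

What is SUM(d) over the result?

6

Base: id=8 (rollback), depends_on=5, d 0.
Iteration 1: join on id=5 -> package (id 5, depends_on=4, d 1).
Iteration 2: join on id=4 -> parse (id 4, depends_on=1, d 2).
Iteration 3: join on id=1 -> upload (id 1, depends_on=NULL, d 3).
Iteration 4: depends_on is NULL; no match; recursion stops.
SUM(d) = 0 + 1 + 2 + 3 = 6.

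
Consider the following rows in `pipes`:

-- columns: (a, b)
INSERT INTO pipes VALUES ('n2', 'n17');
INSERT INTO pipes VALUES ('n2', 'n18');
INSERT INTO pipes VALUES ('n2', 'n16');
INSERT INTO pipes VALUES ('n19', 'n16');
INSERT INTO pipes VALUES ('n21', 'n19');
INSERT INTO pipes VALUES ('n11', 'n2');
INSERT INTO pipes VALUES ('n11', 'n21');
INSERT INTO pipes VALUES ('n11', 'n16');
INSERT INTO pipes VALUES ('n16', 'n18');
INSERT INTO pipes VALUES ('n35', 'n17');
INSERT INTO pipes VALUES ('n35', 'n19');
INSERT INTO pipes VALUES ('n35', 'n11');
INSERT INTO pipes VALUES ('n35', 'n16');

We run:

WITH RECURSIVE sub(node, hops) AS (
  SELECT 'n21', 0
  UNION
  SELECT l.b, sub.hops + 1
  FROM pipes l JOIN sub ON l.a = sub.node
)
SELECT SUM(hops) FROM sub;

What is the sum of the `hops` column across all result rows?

Base: (n21, hops=0).
Iteration 1: edges from {n21} -> (n19, hops=1).
Iteration 2: edges from {n19} -> (n16, hops=2).
Iteration 3: edges from {n16} -> (n18, hops=3).
Iteration 4: no outgoing edges from {n18}; recursion stops.
SUM(hops) = 0 + 1 + 2 + 3 = 6.

6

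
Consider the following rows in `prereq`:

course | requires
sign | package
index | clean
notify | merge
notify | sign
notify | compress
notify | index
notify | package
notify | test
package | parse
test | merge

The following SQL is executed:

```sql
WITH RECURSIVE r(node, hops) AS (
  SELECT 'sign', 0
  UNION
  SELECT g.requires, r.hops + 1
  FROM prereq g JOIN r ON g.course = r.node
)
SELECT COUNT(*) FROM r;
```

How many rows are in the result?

3

Base: (sign, hops=0).
Iteration 1: edges from {sign} -> (package, hops=1).
Iteration 2: edges from {package} -> (parse, hops=2).
Iteration 3: no outgoing edges from {parse}; recursion stops.
Total rows emitted: 3.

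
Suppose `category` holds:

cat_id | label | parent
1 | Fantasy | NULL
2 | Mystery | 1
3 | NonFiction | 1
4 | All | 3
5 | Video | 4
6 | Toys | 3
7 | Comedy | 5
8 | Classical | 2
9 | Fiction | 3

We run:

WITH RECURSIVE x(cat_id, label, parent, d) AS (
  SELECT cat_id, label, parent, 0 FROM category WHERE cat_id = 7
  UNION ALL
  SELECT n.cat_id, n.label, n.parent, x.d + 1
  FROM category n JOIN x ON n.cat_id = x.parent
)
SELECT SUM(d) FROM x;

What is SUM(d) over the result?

Base: cat_id=7 (Comedy), parent=5, d 0.
Iteration 1: join on cat_id=5 -> Video (id 5, parent=4, d 1).
Iteration 2: join on cat_id=4 -> All (id 4, parent=3, d 2).
Iteration 3: join on cat_id=3 -> NonFiction (id 3, parent=1, d 3).
Iteration 4: join on cat_id=1 -> Fantasy (id 1, parent=NULL, d 4).
Iteration 5: parent is NULL; no match; recursion stops.
SUM(d) = 0 + 1 + 2 + 3 + 4 = 10.

10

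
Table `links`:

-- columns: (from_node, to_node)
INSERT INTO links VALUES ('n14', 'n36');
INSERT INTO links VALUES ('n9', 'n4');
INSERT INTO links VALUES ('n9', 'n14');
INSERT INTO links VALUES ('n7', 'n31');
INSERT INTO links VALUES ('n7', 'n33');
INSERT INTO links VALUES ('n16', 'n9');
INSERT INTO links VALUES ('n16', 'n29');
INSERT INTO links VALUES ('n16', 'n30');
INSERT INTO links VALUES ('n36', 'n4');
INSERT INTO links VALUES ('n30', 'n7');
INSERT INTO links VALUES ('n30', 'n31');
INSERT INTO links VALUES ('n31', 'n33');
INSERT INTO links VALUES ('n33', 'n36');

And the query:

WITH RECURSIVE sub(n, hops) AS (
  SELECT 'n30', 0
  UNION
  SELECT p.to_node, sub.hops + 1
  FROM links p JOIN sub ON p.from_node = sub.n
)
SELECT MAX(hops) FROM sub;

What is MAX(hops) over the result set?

Base: (n30, hops=0).
Iteration 1: edges from {n30} -> (n31, hops=1), (n7, hops=1).
Iteration 2: edges from {n31,n7} -> (n31, hops=2), (n33, hops=2). [UNION drops 1 duplicate row(s)]
Iteration 3: edges from {n31,n33} -> (n33, hops=3), (n36, hops=3).
Iteration 4: edges from {n33,n36} -> (n36, hops=4), (n4, hops=4).
Iteration 5: edges from {n36,n4} -> (n4, hops=5).
Iteration 6: no outgoing edges from {n4}; recursion stops.
hops values: 0, 1, 1, 2, 2, 3, 3, 4, 4, 5; the maximum is 5.

5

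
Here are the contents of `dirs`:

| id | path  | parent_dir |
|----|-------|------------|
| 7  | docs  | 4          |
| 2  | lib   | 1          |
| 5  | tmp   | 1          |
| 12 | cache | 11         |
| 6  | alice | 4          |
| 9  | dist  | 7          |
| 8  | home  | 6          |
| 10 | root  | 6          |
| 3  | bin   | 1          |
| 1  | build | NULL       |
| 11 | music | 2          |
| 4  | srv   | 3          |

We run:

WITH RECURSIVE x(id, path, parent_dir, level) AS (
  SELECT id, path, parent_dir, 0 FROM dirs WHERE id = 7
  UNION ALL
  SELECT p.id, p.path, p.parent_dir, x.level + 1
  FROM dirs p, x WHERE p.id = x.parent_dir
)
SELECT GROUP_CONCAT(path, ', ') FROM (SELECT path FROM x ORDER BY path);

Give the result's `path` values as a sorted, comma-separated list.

bin, build, docs, srv

Base: id=7 (docs), parent_dir=4, level 0.
Iteration 1: join on id=4 -> srv (id 4, parent_dir=3, level 1).
Iteration 2: join on id=3 -> bin (id 3, parent_dir=1, level 2).
Iteration 3: join on id=1 -> build (id 1, parent_dir=NULL, level 3).
Iteration 4: parent_dir is NULL; no match; recursion stops.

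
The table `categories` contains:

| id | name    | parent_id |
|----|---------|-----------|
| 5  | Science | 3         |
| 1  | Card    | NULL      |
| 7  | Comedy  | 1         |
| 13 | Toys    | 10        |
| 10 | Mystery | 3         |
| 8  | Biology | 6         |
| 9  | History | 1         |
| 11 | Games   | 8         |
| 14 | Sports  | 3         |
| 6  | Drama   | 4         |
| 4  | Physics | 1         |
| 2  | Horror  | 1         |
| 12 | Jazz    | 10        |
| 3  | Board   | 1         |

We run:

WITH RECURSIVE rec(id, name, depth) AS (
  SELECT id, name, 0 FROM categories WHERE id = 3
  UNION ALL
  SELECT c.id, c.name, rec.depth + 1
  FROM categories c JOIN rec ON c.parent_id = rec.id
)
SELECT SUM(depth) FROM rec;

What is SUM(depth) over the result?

Base: id=3 (Board) at depth 0.
Iteration 1: rows with parent_id in {3} -> Science (id 5, depth 1), Mystery (id 10, depth 1), Sports (id 14, depth 1).
Iteration 2: rows with parent_id in {5,10,14} -> Jazz (id 12, depth 2), Toys (id 13, depth 2).
Iteration 3: no rows with parent_id in {12,13}; recursion stops.
SUM(depth) = 0 + 1 + 1 + 1 + 2 + 2 = 7.

7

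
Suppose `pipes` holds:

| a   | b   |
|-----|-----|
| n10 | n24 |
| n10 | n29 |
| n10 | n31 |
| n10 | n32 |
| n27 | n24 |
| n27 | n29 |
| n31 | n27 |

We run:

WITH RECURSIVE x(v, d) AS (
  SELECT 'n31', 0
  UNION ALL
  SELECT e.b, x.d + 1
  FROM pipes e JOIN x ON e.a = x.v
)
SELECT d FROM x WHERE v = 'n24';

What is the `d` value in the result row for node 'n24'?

2

Base: (n31, d=0).
Iteration 1: edges from {n31} -> (n27, d=1).
Iteration 2: edges from {n27} -> (n24, d=2), (n29, d=2).
Iteration 3: no outgoing edges from {n24,n29}; recursion stops.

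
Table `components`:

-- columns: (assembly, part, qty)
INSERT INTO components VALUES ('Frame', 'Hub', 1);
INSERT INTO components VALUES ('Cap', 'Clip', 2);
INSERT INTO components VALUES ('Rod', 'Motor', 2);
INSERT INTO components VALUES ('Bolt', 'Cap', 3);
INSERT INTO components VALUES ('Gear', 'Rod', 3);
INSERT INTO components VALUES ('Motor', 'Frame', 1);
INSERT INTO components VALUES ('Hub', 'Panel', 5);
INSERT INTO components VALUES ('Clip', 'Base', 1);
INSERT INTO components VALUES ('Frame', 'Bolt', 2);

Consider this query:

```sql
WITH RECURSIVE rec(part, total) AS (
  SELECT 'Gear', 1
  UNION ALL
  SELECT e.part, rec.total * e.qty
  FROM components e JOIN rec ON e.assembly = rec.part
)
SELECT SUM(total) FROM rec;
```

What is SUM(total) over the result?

244

Base: (Gear, total=1).
Iteration 1: components of {Gear} -> Rod = 1*3 = 3.
Iteration 2: components of {Rod} -> Motor = 3*2 = 6.
Iteration 3: components of {Motor} -> Frame = 6*1 = 6.
Iteration 4: components of {Frame} -> Bolt = 6*2 = 12, Hub = 6*1 = 6.
Iteration 5: components of {Bolt,Hub} -> Cap = 12*3 = 36, Panel = 6*5 = 30.
Iteration 6: components of {Cap,Panel} -> Clip = 36*2 = 72.
Iteration 7: components of {Clip} -> Base = 72*1 = 72.
Iteration 8: no further components; recursion stops.
SUM(total) = 1 + 3 + 6 + 6 + 12 + 6 + 36 + 30 + 72 + 72 = 244.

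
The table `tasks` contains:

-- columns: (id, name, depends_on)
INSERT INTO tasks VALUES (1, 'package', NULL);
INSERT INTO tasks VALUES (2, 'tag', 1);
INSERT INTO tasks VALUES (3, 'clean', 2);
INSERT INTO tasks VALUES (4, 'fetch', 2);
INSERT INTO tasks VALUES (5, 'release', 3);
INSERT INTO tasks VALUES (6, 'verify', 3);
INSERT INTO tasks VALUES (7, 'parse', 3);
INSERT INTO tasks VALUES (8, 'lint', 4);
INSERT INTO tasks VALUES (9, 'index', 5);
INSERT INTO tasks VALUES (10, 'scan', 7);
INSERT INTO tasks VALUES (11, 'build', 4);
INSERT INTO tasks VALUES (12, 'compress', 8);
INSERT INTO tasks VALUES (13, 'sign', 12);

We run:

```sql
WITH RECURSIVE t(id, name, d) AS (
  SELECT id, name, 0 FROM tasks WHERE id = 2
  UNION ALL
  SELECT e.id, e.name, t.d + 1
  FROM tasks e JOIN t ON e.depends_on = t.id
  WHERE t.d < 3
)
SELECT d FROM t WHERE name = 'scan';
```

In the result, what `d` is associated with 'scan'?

3

Base: id=2 (tag) at d 0.
Iteration 1: rows with depends_on in {2} -> clean (id 3, d 1), fetch (id 4, d 1).
Iteration 2: rows with depends_on in {3,4} -> release (id 5, d 2), verify (id 6, d 2), parse (id 7, d 2), lint (id 8, d 2), build (id 11, d 2).
Iteration 3: rows with depends_on in {5,6,7,8,11} -> index (id 9, d 3), scan (id 10, d 3), compress (id 12, d 3).
Iteration 4: d < 3 fails for all current rows; recursion stops.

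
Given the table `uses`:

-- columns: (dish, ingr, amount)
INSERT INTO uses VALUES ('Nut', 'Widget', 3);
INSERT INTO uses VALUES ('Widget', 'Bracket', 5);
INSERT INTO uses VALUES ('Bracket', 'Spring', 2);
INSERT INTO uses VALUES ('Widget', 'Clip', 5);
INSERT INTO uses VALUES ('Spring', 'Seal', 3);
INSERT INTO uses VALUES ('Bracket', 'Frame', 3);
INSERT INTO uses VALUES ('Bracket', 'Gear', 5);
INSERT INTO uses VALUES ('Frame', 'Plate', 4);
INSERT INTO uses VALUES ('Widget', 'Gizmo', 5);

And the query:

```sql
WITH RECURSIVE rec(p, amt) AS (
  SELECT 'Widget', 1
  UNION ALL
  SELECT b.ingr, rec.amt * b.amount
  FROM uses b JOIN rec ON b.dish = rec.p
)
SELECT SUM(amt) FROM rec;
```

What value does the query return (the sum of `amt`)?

Base: (Widget, amt=1).
Iteration 1: components of {Widget} -> Bracket = 1*5 = 5, Clip = 1*5 = 5, Gizmo = 1*5 = 5.
Iteration 2: components of {Bracket,Clip,Gizmo} -> Frame = 5*3 = 15, Gear = 5*5 = 25, Spring = 5*2 = 10.
Iteration 3: components of {Frame,Gear,Spring} -> Plate = 15*4 = 60, Seal = 10*3 = 30.
Iteration 4: no further components; recursion stops.
SUM(amt) = 1 + 5 + 5 + 5 + 10 + 15 + 25 + 30 + 60 = 156.

156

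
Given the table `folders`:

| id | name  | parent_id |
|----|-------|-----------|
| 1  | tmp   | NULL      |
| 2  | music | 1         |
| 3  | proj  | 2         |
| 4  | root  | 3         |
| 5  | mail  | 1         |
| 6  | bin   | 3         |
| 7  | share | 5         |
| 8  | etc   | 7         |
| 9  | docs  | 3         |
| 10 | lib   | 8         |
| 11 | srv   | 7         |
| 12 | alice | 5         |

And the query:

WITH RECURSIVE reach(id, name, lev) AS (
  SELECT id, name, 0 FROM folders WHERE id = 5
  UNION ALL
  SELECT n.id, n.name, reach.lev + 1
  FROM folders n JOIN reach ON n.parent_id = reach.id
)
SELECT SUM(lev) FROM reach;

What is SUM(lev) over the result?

9

Base: id=5 (mail) at lev 0.
Iteration 1: rows with parent_id in {5} -> share (id 7, lev 1), alice (id 12, lev 1).
Iteration 2: rows with parent_id in {7,12} -> etc (id 8, lev 2), srv (id 11, lev 2).
Iteration 3: rows with parent_id in {8,11} -> lib (id 10, lev 3).
Iteration 4: no rows with parent_id in {10}; recursion stops.
SUM(lev) = 0 + 1 + 1 + 2 + 2 + 3 = 9.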